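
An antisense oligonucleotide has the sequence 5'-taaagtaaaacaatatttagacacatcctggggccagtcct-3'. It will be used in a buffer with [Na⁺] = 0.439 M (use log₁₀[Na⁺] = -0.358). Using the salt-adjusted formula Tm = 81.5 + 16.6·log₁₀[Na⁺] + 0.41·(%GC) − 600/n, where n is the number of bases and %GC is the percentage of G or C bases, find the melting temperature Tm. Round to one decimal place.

Length n = 41. Scanning the sequence gives A=15, C=9, G=7, T=10.
G+C = 16, so %GC = 16/41 × 100 = 39.024%
Salt term: 16.6 × (-0.358) = -5.943
GC term: 0.41 × 39.024 = 16; length term: −600/41 = −14.634
Tm = 81.5 + (-5.943) + 16 − 14.634 = 76.923 → 76.9°C

76.9°C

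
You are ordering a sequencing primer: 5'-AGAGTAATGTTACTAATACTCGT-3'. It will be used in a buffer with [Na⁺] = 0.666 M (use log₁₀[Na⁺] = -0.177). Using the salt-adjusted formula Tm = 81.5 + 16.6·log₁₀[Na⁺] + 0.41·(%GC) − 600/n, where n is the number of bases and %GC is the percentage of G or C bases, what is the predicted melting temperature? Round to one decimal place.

Length n = 23. T=8, C=3, G=4, A=8
G+C = 7, so %GC = 7/23 × 100 = 30.435%
Salt term: 16.6 × (-0.177) = -2.938
GC term: 0.41 × 30.435 = 12.478; length term: −600/23 = −26.087
Tm = 81.5 + (-2.938) + 12.478 − 26.087 = 64.953 → 65.0°C

65.0°C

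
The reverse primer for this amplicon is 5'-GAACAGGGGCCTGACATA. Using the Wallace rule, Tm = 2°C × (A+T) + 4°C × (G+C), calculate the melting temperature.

Scanning the sequence gives T=2, C=4, A=6, G=6.
AT pairs contribute 8, GC pairs contribute 10.
Tm = 2(8) + 4(10) = 16 + 40 = 56°C

56°C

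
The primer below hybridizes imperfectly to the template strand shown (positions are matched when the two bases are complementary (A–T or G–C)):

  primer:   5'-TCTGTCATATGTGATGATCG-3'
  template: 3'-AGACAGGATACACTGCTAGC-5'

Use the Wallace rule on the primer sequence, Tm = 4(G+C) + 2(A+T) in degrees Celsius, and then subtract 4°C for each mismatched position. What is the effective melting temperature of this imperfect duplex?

48°C

Primer base counts: A=4, T=8, G=5, C=3 → A+T=12, G+C=8
Perfect-match Tm = 2(12) + 4(8) = 24 + 32 = 56°C
Mismatches (positions where the bases are not complementary): 2 (at positions 7, 15)
Effective Tm = 56 − 2×4 = 56 − 8 = 48°C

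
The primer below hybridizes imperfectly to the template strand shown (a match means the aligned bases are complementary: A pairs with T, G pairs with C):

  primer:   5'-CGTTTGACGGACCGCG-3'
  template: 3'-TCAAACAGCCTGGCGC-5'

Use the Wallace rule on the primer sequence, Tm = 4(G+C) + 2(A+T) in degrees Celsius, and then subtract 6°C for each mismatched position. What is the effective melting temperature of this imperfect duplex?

42°C

Primer base counts: A=2, T=3, G=6, C=5 → A+T=5, G+C=11
Perfect-match Tm = 2(5) + 4(11) = 10 + 44 = 54°C
Mismatches (positions where the bases are not complementary): 2 (at positions 1, 7)
Effective Tm = 54 − 2×6 = 54 − 12 = 42°C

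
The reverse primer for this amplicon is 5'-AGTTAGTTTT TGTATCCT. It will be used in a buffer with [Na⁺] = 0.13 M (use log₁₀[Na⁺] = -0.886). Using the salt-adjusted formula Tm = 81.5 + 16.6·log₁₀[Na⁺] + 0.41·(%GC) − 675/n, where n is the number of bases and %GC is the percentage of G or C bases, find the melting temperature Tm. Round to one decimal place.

40.7°C

Length n = 18. Base counts: T=10, A=3, C=2, G=3
G+C = 5, so %GC = 5/18 × 100 = 27.778%
Salt term: 16.6 × (-0.886) = -14.708
GC term: 0.41 × 27.778 = 11.389; length term: −675/18 = −37.5
Tm = 81.5 + (-14.708) + 11.389 − 37.5 = 40.681 → 40.7°C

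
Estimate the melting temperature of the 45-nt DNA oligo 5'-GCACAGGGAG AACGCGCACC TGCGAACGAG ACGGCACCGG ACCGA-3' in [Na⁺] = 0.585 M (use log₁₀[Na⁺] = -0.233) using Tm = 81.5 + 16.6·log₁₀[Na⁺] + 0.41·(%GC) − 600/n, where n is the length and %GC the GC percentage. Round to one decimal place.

92.5°C

Length n = 45. Scanning the sequence gives C=15, T=1, G=16, A=13.
G+C = 31, so %GC = 31/45 × 100 = 68.889%
Salt term: 16.6 × (-0.233) = -3.868
GC term: 0.41 × 68.889 = 28.244; length term: −600/45 = −13.333
Tm = 81.5 + (-3.868) + 28.244 − 13.333 = 92.543 → 92.5°C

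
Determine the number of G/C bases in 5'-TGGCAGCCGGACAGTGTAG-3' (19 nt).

Base counts: C=4, T=3, A=4, G=8
G+C = 8 + 4 = 12

12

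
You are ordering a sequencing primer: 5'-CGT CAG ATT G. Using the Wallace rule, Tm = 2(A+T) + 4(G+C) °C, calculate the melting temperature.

30°C

Base counts: C=2, A=2, T=3, G=3
AT pairs contribute 5, GC pairs contribute 5.
Tm = 2×5 + 4×5 = 30°C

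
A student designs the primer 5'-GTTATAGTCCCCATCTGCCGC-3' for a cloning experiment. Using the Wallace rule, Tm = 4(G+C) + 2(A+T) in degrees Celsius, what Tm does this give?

66°C

Base counts: C=8, T=6, G=4, A=3
AT pairs contribute 9, GC pairs contribute 12.
Tm = 2(9) + 4(12) = 18 + 48 = 66°C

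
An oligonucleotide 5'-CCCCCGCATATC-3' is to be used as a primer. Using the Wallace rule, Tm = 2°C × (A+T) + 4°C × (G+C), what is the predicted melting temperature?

40°C

T=2, C=7, A=2, G=1
AT pairs contribute 4, GC pairs contribute 8.
Tm = 4·8 + 2·4 = 32 + 8 = 40°C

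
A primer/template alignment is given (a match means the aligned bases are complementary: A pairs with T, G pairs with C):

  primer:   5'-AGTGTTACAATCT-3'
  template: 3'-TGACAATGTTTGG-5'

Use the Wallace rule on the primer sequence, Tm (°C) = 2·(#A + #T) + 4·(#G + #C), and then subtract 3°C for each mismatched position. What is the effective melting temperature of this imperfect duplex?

Primer base counts: A=4, T=5, G=2, C=2 → A+T=9, G+C=4
Perfect-match Tm = 2(9) + 4(4) = 18 + 16 = 34°C
Mismatches (positions where the bases are not complementary): 3 (at positions 2, 11, 13)
Effective Tm = 34 − 3×3 = 34 − 9 = 25°C

25°C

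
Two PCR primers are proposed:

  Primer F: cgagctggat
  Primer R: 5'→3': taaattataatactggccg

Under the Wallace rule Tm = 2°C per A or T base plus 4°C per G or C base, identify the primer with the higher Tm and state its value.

Primer F: A+T=4, G+C=6 → Tm = 2(4)+4(6) = 32°C
Primer R: A+T=13, G+C=6 → Tm = 2(13)+4(6) = 50°C
32°C vs 50°C → primer R is higher.

Primer R, 50°C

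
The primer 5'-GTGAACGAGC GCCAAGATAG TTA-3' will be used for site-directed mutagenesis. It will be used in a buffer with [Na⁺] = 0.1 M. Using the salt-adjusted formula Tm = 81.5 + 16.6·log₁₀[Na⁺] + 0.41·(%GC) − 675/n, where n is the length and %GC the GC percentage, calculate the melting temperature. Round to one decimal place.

55.2°C

Length n = 23. Base counts: G=7, T=4, C=4, A=8
G+C = 11, so %GC = 11/23 × 100 = 47.826%
Salt term: 16.6 × (-1) = -16.6
GC term: 0.41 × 47.826 = 19.609; length term: −675/23 = −29.348
Tm = 81.5 + (-16.6) + 19.609 − 29.348 = 55.161 → 55.2°C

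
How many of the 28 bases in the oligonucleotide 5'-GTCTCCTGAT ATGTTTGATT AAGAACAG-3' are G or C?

Scanning the sequence gives A=8, T=10, C=4, G=6.
Total G or C: 6 + 4 = 10

10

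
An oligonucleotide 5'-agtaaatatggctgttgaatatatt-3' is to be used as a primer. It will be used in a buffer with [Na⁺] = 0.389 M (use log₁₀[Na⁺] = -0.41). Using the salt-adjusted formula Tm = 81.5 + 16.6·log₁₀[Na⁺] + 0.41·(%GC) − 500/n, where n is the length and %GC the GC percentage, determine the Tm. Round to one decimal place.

Length n = 25. Scanning the sequence gives A=9, C=1, T=10, G=5.
G+C = 6, so %GC = 6/25 × 100 = 24%
Salt term: 16.6 × (-0.41) = -6.806
GC term: 0.41 × 24 = 9.84; length term: −500/25 = −20
Tm = 81.5 + (-6.806) + 9.84 − 20 = 64.534 → 64.5°C

64.5°C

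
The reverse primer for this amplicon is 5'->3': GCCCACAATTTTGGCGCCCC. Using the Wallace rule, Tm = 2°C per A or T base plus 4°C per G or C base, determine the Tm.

Counting bases: T=4, C=9, G=4, A=3
A+T = 7, G+C = 13
Tm = 4·13 + 2·7 = 52 + 14 = 66°C

66°C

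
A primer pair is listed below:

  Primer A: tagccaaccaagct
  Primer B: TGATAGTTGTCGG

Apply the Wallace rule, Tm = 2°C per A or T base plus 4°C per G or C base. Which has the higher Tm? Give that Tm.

Primer A, 42°C

Primer A: A+T=7, G+C=7 → Tm = 2(7)+4(7) = 42°C
Primer B: A+T=7, G+C=6 → Tm = 2(7)+4(6) = 38°C
42°C vs 38°C → primer A is higher.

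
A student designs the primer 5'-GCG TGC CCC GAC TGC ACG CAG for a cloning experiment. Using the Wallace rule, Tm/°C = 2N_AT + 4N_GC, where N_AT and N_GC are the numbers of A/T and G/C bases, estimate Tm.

Scanning the sequence gives G=7, T=2, A=3, C=9.
A+T = 5, G+C = 16
Tm = 2×5 + 4×16 = 74°C

74°C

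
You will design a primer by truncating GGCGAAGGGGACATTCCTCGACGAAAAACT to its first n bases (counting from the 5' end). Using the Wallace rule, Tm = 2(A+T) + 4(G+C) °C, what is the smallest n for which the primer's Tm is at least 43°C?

n = 13

First 12 bases: GGCGAAGGGGAC → Tm = 42°C (< 43°C)
First 13 bases: GGCGAAGGGGACA → Tm = 44°C (≥ 43°C)
Since every base adds ≥2°C, Tm only increases with n, so the threshold is first crossed at n = 13.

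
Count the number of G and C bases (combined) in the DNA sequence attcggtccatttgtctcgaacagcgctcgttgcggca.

21

Scanning the sequence gives T=11, A=6, C=11, G=10.
Total G or C: 10 + 11 = 21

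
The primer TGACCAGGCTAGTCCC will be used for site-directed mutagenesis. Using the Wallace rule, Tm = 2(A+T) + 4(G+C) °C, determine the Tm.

52°C

Counting bases: G=4, T=3, C=6, A=3
A+T = 6, G+C = 10
Tm = 4·10 + 2·6 = 40 + 12 = 52°C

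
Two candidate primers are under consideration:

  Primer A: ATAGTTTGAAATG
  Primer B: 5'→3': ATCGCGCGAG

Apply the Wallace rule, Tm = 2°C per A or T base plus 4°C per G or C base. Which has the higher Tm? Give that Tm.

Primer B, 34°C

Primer A: A+T=10, G+C=3 → Tm = 2(10)+4(3) = 32°C
Primer B: A+T=3, G+C=7 → Tm = 2(3)+4(7) = 34°C
32°C vs 34°C → primer B is higher.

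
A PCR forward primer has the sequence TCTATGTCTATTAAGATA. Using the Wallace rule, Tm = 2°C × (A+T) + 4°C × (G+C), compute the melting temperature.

Counting bases: C=2, A=6, G=2, T=8
AT pairs contribute 14, GC pairs contribute 4.
Tm = 2(14) + 4(4) = 28 + 16 = 44°C

44°C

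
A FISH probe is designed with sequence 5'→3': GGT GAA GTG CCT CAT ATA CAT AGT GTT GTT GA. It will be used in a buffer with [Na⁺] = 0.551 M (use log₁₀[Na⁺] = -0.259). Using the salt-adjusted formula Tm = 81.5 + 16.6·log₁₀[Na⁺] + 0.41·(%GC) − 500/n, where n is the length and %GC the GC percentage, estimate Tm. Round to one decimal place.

Length n = 32. Base counts: T=11, A=8, C=4, G=9
G+C = 13, so %GC = 13/32 × 100 = 40.625%
Salt term: 16.6 × (-0.259) = -4.299
GC term: 0.41 × 40.625 = 16.656; length term: −500/32 = −15.625
Tm = 81.5 + (-4.299) + 16.656 − 15.625 = 78.232 → 78.2°C

78.2°C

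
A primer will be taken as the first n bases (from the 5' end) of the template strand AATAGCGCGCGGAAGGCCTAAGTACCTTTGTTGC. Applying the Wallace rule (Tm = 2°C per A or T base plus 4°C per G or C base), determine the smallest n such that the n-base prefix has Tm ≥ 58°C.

n = 18

First 17 bases: AATAGCGCGCGGAAGGC → Tm = 56°C (< 58°C)
First 18 bases: AATAGCGCGCGGAAGGCC → Tm = 60°C (≥ 58°C)
Each additional base adds 2°C (A/T) or 4°C (G/C), so Tm is non-decreasing in n; n = 18 is the first length to reach 58°C.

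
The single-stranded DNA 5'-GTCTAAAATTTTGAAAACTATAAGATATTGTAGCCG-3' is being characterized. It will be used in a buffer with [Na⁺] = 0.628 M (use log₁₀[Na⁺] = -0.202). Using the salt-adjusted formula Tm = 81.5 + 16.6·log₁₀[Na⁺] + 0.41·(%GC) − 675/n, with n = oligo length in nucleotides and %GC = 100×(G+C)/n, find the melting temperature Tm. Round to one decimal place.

Length n = 36. Scanning the sequence gives C=4, G=6, A=14, T=12.
G+C = 10, so %GC = 10/36 × 100 = 27.778%
Salt term: 16.6 × (-0.202) = -3.353
GC term: 0.41 × 27.778 = 11.389; length term: −675/36 = −18.75
Tm = 81.5 + (-3.353) + 11.389 − 18.75 = 70.786 → 70.8°C

70.8°C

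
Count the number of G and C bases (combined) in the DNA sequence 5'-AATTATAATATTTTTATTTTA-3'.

0

Base counts: A=8, T=13, G=0, C=0
G+C = 0 + 0 = 0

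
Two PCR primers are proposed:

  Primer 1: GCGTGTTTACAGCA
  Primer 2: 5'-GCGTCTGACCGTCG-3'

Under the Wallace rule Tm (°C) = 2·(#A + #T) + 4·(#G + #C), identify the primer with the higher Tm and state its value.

Primer 1: A+T=7, G+C=7 → Tm = 2(7)+4(7) = 42°C
Primer 2: A+T=4, G+C=10 → Tm = 2(4)+4(10) = 48°C
42°C vs 48°C → primer 2 is higher.

Primer 2, 48°C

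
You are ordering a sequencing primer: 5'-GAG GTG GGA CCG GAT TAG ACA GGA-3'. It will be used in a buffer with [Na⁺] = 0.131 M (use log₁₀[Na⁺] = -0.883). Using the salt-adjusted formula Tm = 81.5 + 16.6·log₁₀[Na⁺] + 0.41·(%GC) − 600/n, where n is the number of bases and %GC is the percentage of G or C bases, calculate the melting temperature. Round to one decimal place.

Length n = 24. Scanning the sequence gives C=3, G=11, A=7, T=3.
G+C = 14, so %GC = 14/24 × 100 = 58.333%
Salt term: 16.6 × (-0.883) = -14.658
GC term: 0.41 × 58.333 = 23.917; length term: −600/24 = −25
Tm = 81.5 + (-14.658) + 23.917 − 25 = 65.759 → 65.8°C

65.8°C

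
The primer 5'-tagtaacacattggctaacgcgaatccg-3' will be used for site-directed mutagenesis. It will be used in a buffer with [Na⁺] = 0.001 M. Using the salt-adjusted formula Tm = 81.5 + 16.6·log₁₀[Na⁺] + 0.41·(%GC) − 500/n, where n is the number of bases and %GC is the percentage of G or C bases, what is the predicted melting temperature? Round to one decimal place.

Length n = 28. Base counts: T=6, A=9, G=6, C=7
G+C = 13, so %GC = 13/28 × 100 = 46.429%
Salt term: 16.6 × (-3) = -49.8
GC term: 0.41 × 46.429 = 19.036; length term: −500/28 = −17.857
Tm = 81.5 + (-49.8) + 19.036 − 17.857 = 32.879 → 32.9°C

32.9°C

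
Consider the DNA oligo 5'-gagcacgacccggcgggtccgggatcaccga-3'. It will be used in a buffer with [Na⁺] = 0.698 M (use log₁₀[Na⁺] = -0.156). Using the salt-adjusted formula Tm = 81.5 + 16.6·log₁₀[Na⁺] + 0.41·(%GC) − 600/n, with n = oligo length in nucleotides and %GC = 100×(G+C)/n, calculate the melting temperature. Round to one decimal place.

90.0°C

Length n = 31. C=11, T=2, A=6, G=12
G+C = 23, so %GC = 23/31 × 100 = 74.194%
Salt term: 16.6 × (-0.156) = -2.59
GC term: 0.41 × 74.194 = 30.42; length term: −600/31 = −19.355
Tm = 81.5 + (-2.59) + 30.42 − 19.355 = 89.975 → 90.0°C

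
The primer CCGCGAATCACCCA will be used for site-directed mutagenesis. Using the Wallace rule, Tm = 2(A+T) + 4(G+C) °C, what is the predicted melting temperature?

C=7, T=1, G=2, A=4
AT pairs contribute 5, GC pairs contribute 9.
Tm = 4·9 + 2·5 = 36 + 10 = 46°C

46°C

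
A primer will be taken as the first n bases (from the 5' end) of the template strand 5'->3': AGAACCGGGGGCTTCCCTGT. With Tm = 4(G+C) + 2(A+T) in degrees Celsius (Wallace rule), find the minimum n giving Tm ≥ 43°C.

First 12 bases: AGAACCGGGGGC → Tm = 42°C (< 43°C)
First 13 bases: AGAACCGGGGGCT → Tm = 44°C (≥ 43°C)
Since every base adds ≥2°C, Tm only increases with n, so the threshold is first crossed at n = 13.

n = 13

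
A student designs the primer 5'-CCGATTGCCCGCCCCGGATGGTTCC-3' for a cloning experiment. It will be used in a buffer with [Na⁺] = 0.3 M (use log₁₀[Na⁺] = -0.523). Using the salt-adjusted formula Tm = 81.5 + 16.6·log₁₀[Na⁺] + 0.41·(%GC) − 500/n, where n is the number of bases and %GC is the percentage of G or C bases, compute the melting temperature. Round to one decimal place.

Length n = 25. C=11, G=7, A=2, T=5
G+C = 18, so %GC = 18/25 × 100 = 72%
Salt term: 16.6 × (-0.523) = -8.682
GC term: 0.41 × 72 = 29.52; length term: −500/25 = −20
Tm = 81.5 + (-8.682) + 29.52 − 20 = 82.338 → 82.3°C

82.3°C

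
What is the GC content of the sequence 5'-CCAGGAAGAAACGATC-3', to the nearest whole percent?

50%

G=4, C=4, T=1, A=7
G+C = 4 + 4 = 8 out of 16 bases
%GC = 8/16 × 100 = 50% ≈ 50%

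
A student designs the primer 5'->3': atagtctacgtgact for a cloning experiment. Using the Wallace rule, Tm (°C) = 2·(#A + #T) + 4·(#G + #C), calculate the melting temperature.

42°C

Scanning the sequence gives C=3, T=5, G=3, A=4.
So N_AT = 9 and N_GC = 6.
Tm = 4·6 + 2·9 = 24 + 18 = 42°C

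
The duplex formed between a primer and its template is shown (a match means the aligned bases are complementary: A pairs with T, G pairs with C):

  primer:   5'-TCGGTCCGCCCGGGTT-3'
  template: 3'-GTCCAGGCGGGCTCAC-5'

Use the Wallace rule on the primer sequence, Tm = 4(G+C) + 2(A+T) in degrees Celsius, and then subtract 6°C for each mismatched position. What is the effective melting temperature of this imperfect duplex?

Primer base counts: A=0, T=4, G=6, C=6 → A+T=4, G+C=12
Perfect-match Tm = 2(4) + 4(12) = 8 + 48 = 56°C
Mismatches (positions where the bases are not complementary): 4 (at positions 1, 2, 13, 16)
Effective Tm = 56 − 4×6 = 56 − 24 = 32°C

32°C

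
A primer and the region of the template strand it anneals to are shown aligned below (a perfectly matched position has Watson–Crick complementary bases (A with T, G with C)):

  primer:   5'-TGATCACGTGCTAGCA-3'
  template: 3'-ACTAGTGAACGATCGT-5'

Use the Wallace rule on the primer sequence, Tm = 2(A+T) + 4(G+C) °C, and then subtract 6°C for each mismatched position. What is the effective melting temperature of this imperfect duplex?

Primer base counts: A=4, T=4, G=4, C=4 → A+T=8, G+C=8
Perfect-match Tm = 2(8) + 4(8) = 16 + 32 = 48°C
Mismatches (positions where the bases are not complementary): 1 (at position 8)
Effective Tm = 48 − 1×6 = 48 − 6 = 42°C

42°C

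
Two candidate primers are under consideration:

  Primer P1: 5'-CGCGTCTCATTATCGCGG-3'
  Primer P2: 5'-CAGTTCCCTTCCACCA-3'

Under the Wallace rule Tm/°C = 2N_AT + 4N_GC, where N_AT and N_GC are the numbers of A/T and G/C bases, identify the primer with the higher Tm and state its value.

Primer P1, 58°C

Primer P1: A+T=7, G+C=11 → Tm = 2(7)+4(11) = 58°C
Primer P2: A+T=7, G+C=9 → Tm = 2(7)+4(9) = 50°C
58°C vs 50°C → primer P1 is higher.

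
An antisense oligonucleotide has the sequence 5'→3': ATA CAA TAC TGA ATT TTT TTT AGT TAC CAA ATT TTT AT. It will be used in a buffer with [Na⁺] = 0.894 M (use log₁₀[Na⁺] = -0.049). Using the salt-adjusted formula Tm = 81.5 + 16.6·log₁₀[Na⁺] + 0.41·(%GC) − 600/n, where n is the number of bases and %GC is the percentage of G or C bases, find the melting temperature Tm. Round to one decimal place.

Length n = 38. Scanning the sequence gives G=2, C=4, T=19, A=13.
G+C = 6, so %GC = 6/38 × 100 = 15.789%
Salt term: 16.6 × (-0.049) = -0.813
GC term: 0.41 × 15.789 = 6.473; length term: −600/38 = −15.789
Tm = 81.5 + (-0.813) + 6.473 − 15.789 = 71.371 → 71.4°C

71.4°C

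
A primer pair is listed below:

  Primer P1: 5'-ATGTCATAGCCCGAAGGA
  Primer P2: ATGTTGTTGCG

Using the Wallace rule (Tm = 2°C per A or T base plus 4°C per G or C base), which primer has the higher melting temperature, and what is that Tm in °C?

Primer P1, 54°C

Primer P1: A+T=9, G+C=9 → Tm = 2(9)+4(9) = 54°C
Primer P2: A+T=6, G+C=5 → Tm = 2(6)+4(5) = 32°C
54°C vs 32°C → primer P1 is higher.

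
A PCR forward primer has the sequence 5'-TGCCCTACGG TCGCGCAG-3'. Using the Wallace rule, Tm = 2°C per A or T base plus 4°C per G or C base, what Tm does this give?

62°C

T=3, C=7, G=6, A=2
A+T = 5, G+C = 13
Tm = 4·13 + 2·5 = 52 + 10 = 62°C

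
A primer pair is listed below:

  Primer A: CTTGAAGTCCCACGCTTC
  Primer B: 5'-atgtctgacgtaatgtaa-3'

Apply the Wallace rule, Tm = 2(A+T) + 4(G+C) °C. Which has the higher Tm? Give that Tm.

Primer A, 56°C

Primer A: A+T=8, G+C=10 → Tm = 2(8)+4(10) = 56°C
Primer B: A+T=12, G+C=6 → Tm = 2(12)+4(6) = 48°C
56°C vs 48°C → primer A is higher.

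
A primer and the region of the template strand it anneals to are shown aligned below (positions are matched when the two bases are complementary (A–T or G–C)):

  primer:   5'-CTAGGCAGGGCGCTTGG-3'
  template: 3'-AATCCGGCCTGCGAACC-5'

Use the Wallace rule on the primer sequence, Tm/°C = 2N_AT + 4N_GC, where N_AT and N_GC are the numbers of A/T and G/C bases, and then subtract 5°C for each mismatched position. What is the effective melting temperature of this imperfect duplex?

Primer base counts: A=2, T=3, G=8, C=4 → A+T=5, G+C=12
Perfect-match Tm = 2(5) + 4(12) = 10 + 48 = 58°C
Mismatches (positions where the bases are not complementary): 3 (at positions 1, 7, 10)
Effective Tm = 58 − 3×5 = 58 − 15 = 43°C

43°C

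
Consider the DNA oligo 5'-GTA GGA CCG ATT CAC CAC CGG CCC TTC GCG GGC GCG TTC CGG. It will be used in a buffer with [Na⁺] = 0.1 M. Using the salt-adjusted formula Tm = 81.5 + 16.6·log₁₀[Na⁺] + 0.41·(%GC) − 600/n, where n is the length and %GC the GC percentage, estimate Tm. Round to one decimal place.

Length n = 42. Counting bases: G=14, A=5, C=16, T=7
G+C = 30, so %GC = 30/42 × 100 = 71.429%
Salt term: 16.6 × (-1) = -16.6
GC term: 0.41 × 71.429 = 29.286; length term: −600/42 = −14.286
Tm = 81.5 + (-16.6) + 29.286 − 14.286 = 79.9 → 79.9°C

79.9°C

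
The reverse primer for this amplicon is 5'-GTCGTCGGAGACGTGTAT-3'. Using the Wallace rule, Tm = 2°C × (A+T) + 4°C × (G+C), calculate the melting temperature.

56°C

T=5, A=3, G=7, C=3
A+T = 8, G+C = 10
Tm = 2×8 + 4×10 = 56°C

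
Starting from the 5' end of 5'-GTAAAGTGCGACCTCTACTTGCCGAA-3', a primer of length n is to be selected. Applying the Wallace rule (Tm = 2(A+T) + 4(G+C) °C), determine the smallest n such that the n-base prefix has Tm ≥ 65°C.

n = 22

First 21 bases: GTAAAGTGCGACCTCTACTTG → Tm = 62°C (< 65°C)
First 22 bases: GTAAAGTGCGACCTCTACTTGC → Tm = 66°C (≥ 65°C)
Each additional base adds 2°C (A/T) or 4°C (G/C), so Tm is non-decreasing in n; n = 22 is the first length to reach 65°C.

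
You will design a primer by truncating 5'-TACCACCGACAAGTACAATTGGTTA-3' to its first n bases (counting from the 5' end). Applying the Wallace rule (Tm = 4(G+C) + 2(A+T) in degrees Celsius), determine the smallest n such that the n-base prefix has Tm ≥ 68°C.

n = 24

First 23 bases: TACCACCGACAAGTACAATTGGT → Tm = 66°C (< 68°C)
First 24 bases: TACCACCGACAAGTACAATTGGTT → Tm = 68°C (≥ 68°C)
Since every base adds ≥2°C, Tm only increases with n, so the threshold is first crossed at n = 24.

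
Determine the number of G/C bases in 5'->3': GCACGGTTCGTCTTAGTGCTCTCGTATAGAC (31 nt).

Base counts: G=8, T=10, A=5, C=8
G+C = 8 + 8 = 16

16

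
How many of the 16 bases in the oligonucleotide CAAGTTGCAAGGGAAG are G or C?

T=2, C=2, G=6, A=6
G+C = 6 + 2 = 8

8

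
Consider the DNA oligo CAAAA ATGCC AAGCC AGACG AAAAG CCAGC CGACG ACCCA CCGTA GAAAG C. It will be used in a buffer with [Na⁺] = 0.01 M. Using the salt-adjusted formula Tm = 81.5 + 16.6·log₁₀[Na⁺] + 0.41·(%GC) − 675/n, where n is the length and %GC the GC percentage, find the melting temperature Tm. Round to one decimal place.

Length n = 51. G=11, C=17, A=21, T=2
G+C = 28, so %GC = 28/51 × 100 = 54.902%
Salt term: 16.6 × (-2) = -33.2
GC term: 0.41 × 54.902 = 22.51; length term: −675/51 = −13.235
Tm = 81.5 + (-33.2) + 22.51 − 13.235 = 57.575 → 57.6°C

57.6°C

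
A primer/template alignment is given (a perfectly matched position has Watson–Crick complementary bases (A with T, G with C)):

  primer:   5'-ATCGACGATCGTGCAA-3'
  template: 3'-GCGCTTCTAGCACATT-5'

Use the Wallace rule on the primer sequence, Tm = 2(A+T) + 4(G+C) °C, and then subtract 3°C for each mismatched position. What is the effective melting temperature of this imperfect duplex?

36°C

Primer base counts: A=5, T=3, G=4, C=4 → A+T=8, G+C=8
Perfect-match Tm = 2(8) + 4(8) = 16 + 32 = 48°C
Mismatches (positions where the bases are not complementary): 4 (at positions 1, 2, 6, 14)
Effective Tm = 48 − 4×3 = 48 − 12 = 36°C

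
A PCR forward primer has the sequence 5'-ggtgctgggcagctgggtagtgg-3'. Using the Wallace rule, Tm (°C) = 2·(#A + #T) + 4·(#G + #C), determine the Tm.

Scanning the sequence gives G=13, A=2, T=5, C=3.
AT pairs contribute 7, GC pairs contribute 16.
Tm = 2×7 + 4×16 = 78°C

78°C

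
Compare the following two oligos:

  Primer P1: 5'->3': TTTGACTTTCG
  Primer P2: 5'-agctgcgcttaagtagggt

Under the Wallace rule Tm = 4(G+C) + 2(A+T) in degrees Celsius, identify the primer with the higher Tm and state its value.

Primer P2, 58°C

Primer P1: A+T=7, G+C=4 → Tm = 2(7)+4(4) = 30°C
Primer P2: A+T=9, G+C=10 → Tm = 2(9)+4(10) = 58°C
30°C vs 58°C → primer P2 is higher.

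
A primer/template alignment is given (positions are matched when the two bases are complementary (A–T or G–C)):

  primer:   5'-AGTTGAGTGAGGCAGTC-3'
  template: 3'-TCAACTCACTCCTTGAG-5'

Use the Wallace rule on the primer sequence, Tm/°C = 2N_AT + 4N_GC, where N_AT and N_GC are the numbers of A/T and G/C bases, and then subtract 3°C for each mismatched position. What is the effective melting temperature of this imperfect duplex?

Primer base counts: A=4, T=4, G=7, C=2 → A+T=8, G+C=9
Perfect-match Tm = 2(8) + 4(9) = 16 + 36 = 52°C
Mismatches (positions where the bases are not complementary): 2 (at positions 13, 15)
Effective Tm = 52 − 2×3 = 52 − 6 = 46°C

46°C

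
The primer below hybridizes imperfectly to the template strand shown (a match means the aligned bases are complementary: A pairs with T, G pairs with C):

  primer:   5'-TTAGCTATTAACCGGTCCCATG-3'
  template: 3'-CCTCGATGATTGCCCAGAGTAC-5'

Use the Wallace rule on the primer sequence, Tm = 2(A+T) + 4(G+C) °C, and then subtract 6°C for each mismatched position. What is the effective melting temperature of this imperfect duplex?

34°C

Primer base counts: A=5, T=7, G=4, C=6 → A+T=12, G+C=10
Perfect-match Tm = 2(12) + 4(10) = 24 + 40 = 64°C
Mismatches (positions where the bases are not complementary): 5 (at positions 1, 2, 8, 13, 18)
Effective Tm = 64 − 5×6 = 64 − 30 = 34°C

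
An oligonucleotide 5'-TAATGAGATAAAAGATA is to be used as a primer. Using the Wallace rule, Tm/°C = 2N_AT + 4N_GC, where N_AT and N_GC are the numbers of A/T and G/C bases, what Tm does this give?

40°C

Scanning the sequence gives G=3, A=10, T=4, C=0.
A+T = 14, G+C = 3
Tm = 4·3 + 2·14 = 12 + 28 = 40°C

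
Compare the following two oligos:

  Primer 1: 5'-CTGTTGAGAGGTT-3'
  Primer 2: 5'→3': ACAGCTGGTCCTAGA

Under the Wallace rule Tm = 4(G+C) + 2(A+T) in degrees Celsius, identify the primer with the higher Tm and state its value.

Primer 1: A+T=7, G+C=6 → Tm = 2(7)+4(6) = 38°C
Primer 2: A+T=7, G+C=8 → Tm = 2(7)+4(8) = 46°C
38°C vs 46°C → primer 2 is higher.

Primer 2, 46°C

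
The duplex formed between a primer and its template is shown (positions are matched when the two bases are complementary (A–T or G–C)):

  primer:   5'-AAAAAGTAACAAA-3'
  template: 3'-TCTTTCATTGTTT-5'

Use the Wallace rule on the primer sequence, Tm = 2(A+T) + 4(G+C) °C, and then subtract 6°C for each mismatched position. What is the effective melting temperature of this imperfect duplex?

24°C

Primer base counts: A=10, T=1, G=1, C=1 → A+T=11, G+C=2
Perfect-match Tm = 2(11) + 4(2) = 22 + 8 = 30°C
Mismatches (positions where the bases are not complementary): 1 (at position 2)
Effective Tm = 30 − 1×6 = 30 − 6 = 24°C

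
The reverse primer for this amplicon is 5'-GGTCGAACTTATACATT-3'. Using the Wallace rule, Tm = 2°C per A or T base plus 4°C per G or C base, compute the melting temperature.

Base counts: T=6, C=3, A=5, G=3
A+T = 11, G+C = 6
Tm = 4·6 + 2·11 = 24 + 22 = 46°C

46°C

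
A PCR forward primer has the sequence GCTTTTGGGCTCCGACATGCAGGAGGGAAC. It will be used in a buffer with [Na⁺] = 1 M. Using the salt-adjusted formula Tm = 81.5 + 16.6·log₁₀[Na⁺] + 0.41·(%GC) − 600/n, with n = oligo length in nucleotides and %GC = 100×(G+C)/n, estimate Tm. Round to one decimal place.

86.1°C

Length n = 30. A=6, C=7, G=11, T=6
G+C = 18, so %GC = 18/30 × 100 = 60%
Salt term: 16.6 × (0) = 0
GC term: 0.41 × 60 = 24.6; length term: −600/30 = −20
Tm = 81.5 + (0) + 24.6 − 20 = 86.1 → 86.1°C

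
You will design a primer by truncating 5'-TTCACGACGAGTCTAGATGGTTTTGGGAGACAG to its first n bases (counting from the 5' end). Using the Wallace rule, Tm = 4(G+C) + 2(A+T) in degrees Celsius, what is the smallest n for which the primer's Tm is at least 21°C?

First 7 bases: TTCACGA → Tm = 20°C (< 21°C)
First 8 bases: TTCACGAC → Tm = 24°C (≥ 21°C)
Each additional base adds 2°C (A/T) or 4°C (G/C), so Tm is non-decreasing in n; n = 8 is the first length to reach 21°C.

n = 8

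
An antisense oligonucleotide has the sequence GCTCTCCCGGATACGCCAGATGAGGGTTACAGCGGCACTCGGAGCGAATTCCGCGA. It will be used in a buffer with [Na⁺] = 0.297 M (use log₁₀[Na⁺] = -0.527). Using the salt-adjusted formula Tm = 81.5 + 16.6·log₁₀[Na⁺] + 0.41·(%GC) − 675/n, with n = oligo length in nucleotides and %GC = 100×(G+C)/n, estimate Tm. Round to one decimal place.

Length n = 56. Counting bases: A=12, C=17, T=9, G=18
G+C = 35, so %GC = 35/56 × 100 = 62.5%
Salt term: 16.6 × (-0.527) = -8.748
GC term: 0.41 × 62.5 = 25.625; length term: −675/56 = −12.054
Tm = 81.5 + (-8.748) + 25.625 − 12.054 = 86.323 → 86.3°C

86.3°C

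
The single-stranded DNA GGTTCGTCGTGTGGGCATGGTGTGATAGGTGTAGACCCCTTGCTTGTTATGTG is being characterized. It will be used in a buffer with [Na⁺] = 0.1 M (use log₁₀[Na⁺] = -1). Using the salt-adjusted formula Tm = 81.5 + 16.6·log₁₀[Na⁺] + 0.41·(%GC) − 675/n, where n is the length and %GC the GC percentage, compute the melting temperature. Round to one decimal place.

73.8°C

Length n = 53. Counting bases: T=19, A=6, G=20, C=8
G+C = 28, so %GC = 28/53 × 100 = 52.83%
Salt term: 16.6 × (-1) = -16.6
GC term: 0.41 × 52.83 = 21.66; length term: −675/53 = −12.736
Tm = 81.5 + (-16.6) + 21.66 − 12.736 = 73.824 → 73.8°C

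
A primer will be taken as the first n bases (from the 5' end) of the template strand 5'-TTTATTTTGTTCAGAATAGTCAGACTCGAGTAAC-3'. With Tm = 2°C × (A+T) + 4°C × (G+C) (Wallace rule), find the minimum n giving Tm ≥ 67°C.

n = 27

First 26 bases: TTTATTTTGTTCAGAATAGTCAGACT → Tm = 66°C (< 67°C)
First 27 bases: TTTATTTTGTTCAGAATAGTCAGACTC → Tm = 70°C (≥ 67°C)
Since every base adds ≥2°C, Tm only increases with n, so the threshold is first crossed at n = 27.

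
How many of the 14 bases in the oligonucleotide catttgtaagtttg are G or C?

4

Base counts: A=3, C=1, T=7, G=3
G+C = 3 + 1 = 4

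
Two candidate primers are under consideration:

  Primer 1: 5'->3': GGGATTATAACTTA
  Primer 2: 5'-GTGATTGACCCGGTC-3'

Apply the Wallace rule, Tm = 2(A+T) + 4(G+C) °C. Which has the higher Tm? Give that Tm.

Primer 1: A+T=10, G+C=4 → Tm = 2(10)+4(4) = 36°C
Primer 2: A+T=6, G+C=9 → Tm = 2(6)+4(9) = 48°C
36°C vs 48°C → primer 2 is higher.

Primer 2, 48°C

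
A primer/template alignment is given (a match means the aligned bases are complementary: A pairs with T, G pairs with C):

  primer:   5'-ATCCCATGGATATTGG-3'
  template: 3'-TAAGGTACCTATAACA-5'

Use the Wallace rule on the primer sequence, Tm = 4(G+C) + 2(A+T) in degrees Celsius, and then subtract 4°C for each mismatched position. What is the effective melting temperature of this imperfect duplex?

Primer base counts: A=4, T=5, G=4, C=3 → A+T=9, G+C=7
Perfect-match Tm = 2(9) + 4(7) = 18 + 28 = 46°C
Mismatches (positions where the bases are not complementary): 2 (at positions 3, 16)
Effective Tm = 46 − 2×4 = 46 − 8 = 38°C

38°C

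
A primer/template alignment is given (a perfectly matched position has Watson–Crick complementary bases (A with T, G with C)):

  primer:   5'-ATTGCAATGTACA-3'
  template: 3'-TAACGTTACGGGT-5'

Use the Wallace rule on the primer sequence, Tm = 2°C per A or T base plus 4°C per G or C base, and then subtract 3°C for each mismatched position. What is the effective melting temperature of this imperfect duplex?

Primer base counts: A=5, T=4, G=2, C=2 → A+T=9, G+C=4
Perfect-match Tm = 2(9) + 4(4) = 18 + 16 = 34°C
Mismatches (positions where the bases are not complementary): 2 (at positions 10, 11)
Effective Tm = 34 − 2×3 = 34 − 6 = 28°C

28°C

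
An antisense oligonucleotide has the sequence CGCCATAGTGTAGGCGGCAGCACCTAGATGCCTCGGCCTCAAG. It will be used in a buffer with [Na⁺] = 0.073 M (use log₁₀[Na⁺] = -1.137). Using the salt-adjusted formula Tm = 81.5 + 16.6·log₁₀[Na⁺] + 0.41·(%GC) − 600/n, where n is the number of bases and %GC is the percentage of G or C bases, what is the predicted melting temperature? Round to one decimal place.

Length n = 43. Base counts: A=9, T=7, G=13, C=14
G+C = 27, so %GC = 27/43 × 100 = 62.791%
Salt term: 16.6 × (-1.137) = -18.874
GC term: 0.41 × 62.791 = 25.744; length term: −600/43 = −13.953
Tm = 81.5 + (-18.874) + 25.744 − 13.953 = 74.417 → 74.4°C

74.4°C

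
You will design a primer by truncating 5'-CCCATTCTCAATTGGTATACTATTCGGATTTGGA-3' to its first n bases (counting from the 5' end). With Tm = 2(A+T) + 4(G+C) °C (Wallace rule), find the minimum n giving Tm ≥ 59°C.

n = 22

First 21 bases: CCCATTCTCAATTGGTATACT → Tm = 58°C (< 59°C)
First 22 bases: CCCATTCTCAATTGGTATACTA → Tm = 60°C (≥ 59°C)
Each additional base adds 2°C (A/T) or 4°C (G/C), so Tm is non-decreasing in n; n = 22 is the first length to reach 59°C.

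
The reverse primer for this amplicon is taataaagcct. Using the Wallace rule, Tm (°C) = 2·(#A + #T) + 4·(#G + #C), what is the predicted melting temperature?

Base counts: C=2, A=5, T=3, G=1
A+T = 8, G+C = 3
Tm = 4·3 + 2·8 = 12 + 16 = 28°C

28°C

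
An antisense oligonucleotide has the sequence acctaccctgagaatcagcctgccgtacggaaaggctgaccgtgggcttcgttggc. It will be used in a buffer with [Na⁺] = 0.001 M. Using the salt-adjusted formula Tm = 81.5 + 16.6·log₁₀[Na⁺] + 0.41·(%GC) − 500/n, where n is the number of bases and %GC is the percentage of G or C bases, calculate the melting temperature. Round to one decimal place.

47.7°C

Length n = 56. Counting bases: G=17, C=17, T=11, A=11
G+C = 34, so %GC = 34/56 × 100 = 60.714%
Salt term: 16.6 × (-3) = -49.8
GC term: 0.41 × 60.714 = 24.893; length term: −500/56 = −8.929
Tm = 81.5 + (-49.8) + 24.893 − 8.929 = 47.664 → 47.7°C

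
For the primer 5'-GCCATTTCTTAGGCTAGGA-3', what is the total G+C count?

Base counts: A=4, C=4, T=6, G=5
Total G or C: 5 + 4 = 9

9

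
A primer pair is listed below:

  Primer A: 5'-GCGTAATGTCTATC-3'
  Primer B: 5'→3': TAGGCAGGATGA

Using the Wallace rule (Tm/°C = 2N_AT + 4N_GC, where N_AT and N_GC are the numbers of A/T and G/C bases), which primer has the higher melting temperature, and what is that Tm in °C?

Primer A, 40°C

Primer A: A+T=8, G+C=6 → Tm = 2(8)+4(6) = 40°C
Primer B: A+T=6, G+C=6 → Tm = 2(6)+4(6) = 36°C
40°C vs 36°C → primer A is higher.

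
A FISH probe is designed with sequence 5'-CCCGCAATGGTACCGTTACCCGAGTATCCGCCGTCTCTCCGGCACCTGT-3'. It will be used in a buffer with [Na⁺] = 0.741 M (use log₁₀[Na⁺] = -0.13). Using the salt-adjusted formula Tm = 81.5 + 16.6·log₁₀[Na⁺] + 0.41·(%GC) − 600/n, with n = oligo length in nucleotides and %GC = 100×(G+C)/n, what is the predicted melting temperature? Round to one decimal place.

93.0°C

Length n = 49. G=11, T=11, A=7, C=20
G+C = 31, so %GC = 31/49 × 100 = 63.265%
Salt term: 16.6 × (-0.13) = -2.158
GC term: 0.41 × 63.265 = 25.939; length term: −600/49 = −12.245
Tm = 81.5 + (-2.158) + 25.939 − 12.245 = 93.036 → 93.0°C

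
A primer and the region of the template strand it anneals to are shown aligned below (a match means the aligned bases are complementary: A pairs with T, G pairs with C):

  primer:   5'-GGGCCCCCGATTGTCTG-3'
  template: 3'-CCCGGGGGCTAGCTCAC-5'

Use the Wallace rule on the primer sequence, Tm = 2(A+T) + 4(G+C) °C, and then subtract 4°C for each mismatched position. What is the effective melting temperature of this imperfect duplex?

46°C

Primer base counts: A=1, T=4, G=6, C=6 → A+T=5, G+C=12
Perfect-match Tm = 2(5) + 4(12) = 10 + 48 = 58°C
Mismatches (positions where the bases are not complementary): 3 (at positions 12, 14, 15)
Effective Tm = 58 − 3×4 = 58 − 12 = 46°C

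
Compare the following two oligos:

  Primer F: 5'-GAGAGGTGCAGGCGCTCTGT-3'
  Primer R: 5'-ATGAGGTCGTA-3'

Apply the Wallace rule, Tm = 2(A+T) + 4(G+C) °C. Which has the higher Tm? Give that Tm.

Primer F, 66°C

Primer F: A+T=7, G+C=13 → Tm = 2(7)+4(13) = 66°C
Primer R: A+T=6, G+C=5 → Tm = 2(6)+4(5) = 32°C
66°C vs 32°C → primer F is higher.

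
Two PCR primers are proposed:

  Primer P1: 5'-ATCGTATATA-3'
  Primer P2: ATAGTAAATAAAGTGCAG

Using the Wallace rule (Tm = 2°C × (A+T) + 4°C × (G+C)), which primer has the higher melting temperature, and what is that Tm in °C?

Primer P2, 46°C

Primer P1: A+T=8, G+C=2 → Tm = 2(8)+4(2) = 24°C
Primer P2: A+T=13, G+C=5 → Tm = 2(13)+4(5) = 46°C
24°C vs 46°C → primer P2 is higher.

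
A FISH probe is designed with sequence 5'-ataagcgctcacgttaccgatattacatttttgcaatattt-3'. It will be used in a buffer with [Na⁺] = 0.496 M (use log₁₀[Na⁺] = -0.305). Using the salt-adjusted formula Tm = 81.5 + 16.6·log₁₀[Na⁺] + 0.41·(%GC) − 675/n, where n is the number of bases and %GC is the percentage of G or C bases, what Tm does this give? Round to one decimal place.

73.0°C

Length n = 41. C=8, A=12, T=16, G=5
G+C = 13, so %GC = 13/41 × 100 = 31.707%
Salt term: 16.6 × (-0.305) = -5.063
GC term: 0.41 × 31.707 = 13; length term: −675/41 = −16.463
Tm = 81.5 + (-5.063) + 13 − 16.463 = 72.974 → 73.0°C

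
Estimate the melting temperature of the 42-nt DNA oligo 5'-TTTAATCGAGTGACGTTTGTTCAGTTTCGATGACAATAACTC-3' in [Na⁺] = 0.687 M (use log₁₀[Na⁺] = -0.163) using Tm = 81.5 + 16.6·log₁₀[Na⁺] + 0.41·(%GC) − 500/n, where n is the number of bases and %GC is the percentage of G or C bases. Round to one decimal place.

Length n = 42. Counting bases: A=11, C=7, G=8, T=16
G+C = 15, so %GC = 15/42 × 100 = 35.714%
Salt term: 16.6 × (-0.163) = -2.706
GC term: 0.41 × 35.714 = 14.643; length term: −500/42 = −11.905
Tm = 81.5 + (-2.706) + 14.643 − 11.905 = 81.532 → 81.5°C

81.5°C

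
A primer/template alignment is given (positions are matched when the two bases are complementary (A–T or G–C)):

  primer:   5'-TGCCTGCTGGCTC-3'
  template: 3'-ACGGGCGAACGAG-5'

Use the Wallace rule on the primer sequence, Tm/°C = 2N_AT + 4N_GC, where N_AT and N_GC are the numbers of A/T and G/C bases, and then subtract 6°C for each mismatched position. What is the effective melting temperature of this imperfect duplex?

Primer base counts: A=0, T=4, G=4, C=5 → A+T=4, G+C=9
Perfect-match Tm = 2(4) + 4(9) = 8 + 36 = 44°C
Mismatches (positions where the bases are not complementary): 2 (at positions 5, 9)
Effective Tm = 44 − 2×6 = 44 − 12 = 32°C

32°C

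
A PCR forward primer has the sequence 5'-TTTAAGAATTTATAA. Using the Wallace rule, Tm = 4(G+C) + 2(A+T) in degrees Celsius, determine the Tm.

32°C

Counting bases: T=7, C=0, G=1, A=7
So N_AT = 14 and N_GC = 1.
Tm = 2×14 + 4×1 = 32°C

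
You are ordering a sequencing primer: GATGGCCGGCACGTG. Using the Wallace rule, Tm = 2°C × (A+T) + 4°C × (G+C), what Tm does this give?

Base counts: G=7, C=4, A=2, T=2
A+T = 4, G+C = 11
Tm = 2×4 + 4×11 = 52°C

52°C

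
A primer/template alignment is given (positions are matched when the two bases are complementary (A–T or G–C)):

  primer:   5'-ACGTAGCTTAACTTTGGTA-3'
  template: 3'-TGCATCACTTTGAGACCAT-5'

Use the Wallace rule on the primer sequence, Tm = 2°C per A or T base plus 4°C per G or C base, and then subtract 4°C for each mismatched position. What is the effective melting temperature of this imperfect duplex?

36°C

Primer base counts: A=5, T=7, G=4, C=3 → A+T=12, G+C=7
Perfect-match Tm = 2(12) + 4(7) = 24 + 28 = 52°C
Mismatches (positions where the bases are not complementary): 4 (at positions 7, 8, 9, 14)
Effective Tm = 52 − 4×4 = 52 − 16 = 36°C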